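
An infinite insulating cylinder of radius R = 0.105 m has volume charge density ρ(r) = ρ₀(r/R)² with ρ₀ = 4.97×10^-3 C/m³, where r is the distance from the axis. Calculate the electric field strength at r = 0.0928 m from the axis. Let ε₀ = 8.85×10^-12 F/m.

Choose a coaxial cylinder of radius r = 0.0928 m (arbitrary length L) as the Gaussian surface (r < R).
Integrating ρ over the cross-section to radius r: λ_enc = (2πρ₀/R²) ∫₀^r r'^3 dr' = 2πρ₀ r^4/(4·R²) = 5.252×10^-5 C/m.
Since E is radial and uniform over the curved surface, Φ = E·2πrL = Q_enc/ε₀ = λ_enc L/ε₀.
E = |λ_enc|/(2πε₀r) = (5.252×10^-5)/(2π·8.85×10^-12·0.0928) = 1.02×10^7 N/C.

|E| = 1.02e7 V/m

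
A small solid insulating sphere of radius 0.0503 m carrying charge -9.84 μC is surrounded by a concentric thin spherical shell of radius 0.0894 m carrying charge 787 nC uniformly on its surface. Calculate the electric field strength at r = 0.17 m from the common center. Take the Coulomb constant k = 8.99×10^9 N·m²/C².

E = 2.82×10^6 V/m

Use a concentric Gaussian sphere at r = 0.17 m (r > 0.0894 m, enclosing both).
Q_enc = (-9.84 μC) + (787 nC) = -9.053e-6 C.
By Gauss's law, ∮E·dA = E·4πr² = Q_enc/ε₀.
E = k|Q_enc|/r² = (8.99×10^9)(9.053e-6)/(0.17)² = 2.82×10^6 N/C.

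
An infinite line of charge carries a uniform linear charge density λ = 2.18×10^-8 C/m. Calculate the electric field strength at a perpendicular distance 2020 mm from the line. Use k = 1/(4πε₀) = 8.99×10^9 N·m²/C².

By cylindrical symmetry E is radial; use a coaxial Gaussian cylinder of radius 2020 mm and length L.
Q_enc = λL, so λ_enc = 2.18×10^-8 C/m.
By Gauss's law (flux through the curved wall only), E·2πrL = λ_enc L/ε₀.
E = 2k|λ_enc|/r = 2(8.99×10^9)(2.18×10^-8)/(2.02) = 194 N/C.

E = 194 V/m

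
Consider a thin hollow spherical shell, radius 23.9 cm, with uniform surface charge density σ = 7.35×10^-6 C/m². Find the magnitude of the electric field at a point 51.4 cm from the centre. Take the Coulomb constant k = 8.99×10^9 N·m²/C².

E = 1.80×10^5 N/C

Use a concentric Gaussian sphere at r = 51.4 cm (r > 23.9 cm).
The entire shell is enclosed: Q_enc = σ·4πR² = (7.35×10^-6)·4π·(0.239)² = 5.276×10^-6 C.
Gauss's law: E·4πr² = Q_enc/ε₀.
E = k|Q_enc|/r² = (8.99×10^9)(5.276×10^-6)/(0.514)² = 1.80×10^5 N/C.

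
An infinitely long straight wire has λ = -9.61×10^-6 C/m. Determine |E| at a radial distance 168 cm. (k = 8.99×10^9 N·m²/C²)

|E| ≈ 1.03×10^5 N/C

By cylindrical symmetry E is radial; use a coaxial Gaussian cylinder of radius 168 cm and length L.
Q_enc = λL, so λ_enc = -9.61×10^-6 C/m.
By Gauss's law (flux through the curved wall only), E·2πrL = λ_enc L/ε₀.
E = 2k|λ_enc|/r = 2(8.99×10^9)(9.61×10^-6)/(1.68) = 1.03×10^5 N/C.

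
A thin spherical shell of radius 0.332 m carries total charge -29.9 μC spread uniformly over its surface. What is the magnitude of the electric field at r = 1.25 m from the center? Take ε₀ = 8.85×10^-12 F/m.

By spherical symmetry E is radial; choose a Gaussian sphere of radius r = 1.25 m (r > 0.332 m).
The entire shell is enclosed: Q_enc = -2.99×10^-5 C.
Gauss's law: E·4πr² = Q_enc/ε₀.
E = |Q_enc|/(4πε₀r²) = (2.99×10^-5)/(4π·8.85×10^-12·(1.25)²) = 1.72×10^5 N/C.

E ≈ 1.72×10^5 N/C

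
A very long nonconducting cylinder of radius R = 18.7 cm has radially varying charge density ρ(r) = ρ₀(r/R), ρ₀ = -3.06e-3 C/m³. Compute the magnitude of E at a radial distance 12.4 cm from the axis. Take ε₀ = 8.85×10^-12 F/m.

|E| = 9.48e6 N/C

Take a coaxial cylindrical Gaussian surface of radius r = 12.4 cm and length L (r < R).
Integrating ρ over the cross-section to radius r: λ_enc = (2πρ₀/R) ∫₀^r r'^2 dr' = 2πρ₀ r^3/(3·R) = -6.534e-5 C/m.
Gauss's law: E·2πrL = λ_enc L/ε₀.
E = |λ_enc|/(2πε₀r) = (6.534×10^-5)/(2π·8.85×10^-12·0.124) = 9.48e6 N/C.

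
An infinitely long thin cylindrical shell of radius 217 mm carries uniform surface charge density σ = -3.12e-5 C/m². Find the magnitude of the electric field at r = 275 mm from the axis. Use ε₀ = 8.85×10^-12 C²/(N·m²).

E ≈ 2.78×10^6 N/C

Take a coaxial cylindrical Gaussian surface of radius r = 275 mm and length L (r > 217 mm).
The whole shell is enclosed: λ_enc = σ·2πR = (-3.12e-5)·2π·(0.217) = -4.254×10^-5 C/m.
Applying ∮E·dA = Q_enc/ε₀ with the end caps contributing no flux:
E = |λ_enc|/(2πε₀r) = (4.254×10^-5)/(2π·8.85×10^-12·0.275) = 2.78×10^6 N/C.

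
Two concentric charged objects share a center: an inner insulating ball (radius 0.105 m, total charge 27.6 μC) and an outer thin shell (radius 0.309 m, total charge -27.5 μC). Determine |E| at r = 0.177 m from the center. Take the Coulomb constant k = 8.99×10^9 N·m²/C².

Use a concentric Gaussian sphere at r = 0.177 m (between the bodies, 0.105 m < r < 0.309 m).
Only the inner charge is enclosed; the outer shell contributes nothing inside itself. Q_enc = 27.6 μC = 2.76×10^-5 C.
Applying ∮E·dA = Q_enc/ε₀ with Φ = E(4πr²):
E = k|Q_enc|/r² = (8.99×10^9)(2.76e-5)/(0.177)² = 7.92×10^6 N/C.

E = 7.92e6 N/C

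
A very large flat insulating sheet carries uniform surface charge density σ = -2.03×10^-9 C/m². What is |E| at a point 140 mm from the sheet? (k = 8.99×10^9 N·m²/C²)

|E| = 115 N/C

The symmetry is planar: E is normal to the sheet and the same magnitude on both sides. Take a pillbox straddling the sheet with end-cap area A.
Flux Φ = 2EA and Q_enc = σA, so 2EA = σA/ε₀ ⇒ E = |σ|/(2ε₀), independent of distance.
E = 2πk|σ| = 2π(8.99×10^9)(2.03×10^-9) = 115 N/C.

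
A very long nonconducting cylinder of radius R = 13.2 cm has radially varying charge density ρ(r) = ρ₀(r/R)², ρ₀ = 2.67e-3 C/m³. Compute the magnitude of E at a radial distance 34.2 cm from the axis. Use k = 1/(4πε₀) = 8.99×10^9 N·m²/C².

By cylindrical symmetry E is radial; use a coaxial Gaussian cylinder of radius 34.2 cm and length L (r > R, full charge per length enclosed).
λ_enc = 2π ∫₀^R ρ₀(r'/R)^2 r' dr' = 2πρ₀R²/4 = 7.308×10^-5 C/m.
Applying ∮E·dA = Q_enc/ε₀ with the end caps contributing no flux:
E = 2k|λ_enc|/r = 2(8.99×10^9)(7.308×10^-5)/(0.342) = 3.84×10^6 N/C.

E ≈ 3.84×10^6 N/C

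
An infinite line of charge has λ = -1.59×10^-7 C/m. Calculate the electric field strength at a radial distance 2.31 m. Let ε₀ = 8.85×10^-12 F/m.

By cylindrical symmetry E is radial; use a coaxial Gaussian cylinder of radius 2.31 m and length L.
Q_enc = λL, so λ_enc = -1.59×10^-7 C/m.
Since E is radial and uniform over the curved surface, Φ = E·2πrL = Q_enc/ε₀ = λ_enc L/ε₀.
E = |λ_enc|/(2πε₀r) = (1.59×10^-7)/(2π·8.85×10^-12·2.31) = 1.24×10^3 N/C.

E = 1.24×10^3 N/C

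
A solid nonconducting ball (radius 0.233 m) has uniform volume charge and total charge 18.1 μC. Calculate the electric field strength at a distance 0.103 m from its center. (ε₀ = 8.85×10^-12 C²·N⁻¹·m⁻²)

|E| ≈ 1.33e6 N/C

Use a concentric Gaussian sphere at r = 0.103 m (r < R).
For a uniform sphere the enclosed fraction is (r/R)³, so Q_enc = (18.1 μC)(0.103/0.233)³ = 1.564e-6 C.
Applying ∮E·dA = Q_enc/ε₀ with Φ = E(4πr²):
E = |Q_enc|/(4πε₀r²) = (1.564×10^-6)/(4π·8.85×10^-12·(0.103)²) = 1.33e6 N/C.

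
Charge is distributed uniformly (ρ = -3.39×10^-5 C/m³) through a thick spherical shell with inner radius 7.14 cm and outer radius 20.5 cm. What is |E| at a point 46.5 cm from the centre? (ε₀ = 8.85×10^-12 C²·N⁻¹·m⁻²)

Symmetry ⇒ E = E(r) r̂. Gaussian sphere of radius r = 46.5 cm (r > 20.5 cm, enclosing the whole shell).
Q_enc = ρ·(4π/3)(b³ − a³) = (-3.39×10^-5)·(4π/3)·((0.205)³ − (0.0714)³) = -1.172e-6 C.
Applying ∮E·dA = Q_enc/ε₀ with Φ = E(4πr²):
E = |Q_enc|/(4πε₀r²) = (1.172×10^-6)/(4π·8.85×10^-12·(0.465)²) = 4.87×10^4 N/C.

|E| ≈ 4.87×10^4 N/C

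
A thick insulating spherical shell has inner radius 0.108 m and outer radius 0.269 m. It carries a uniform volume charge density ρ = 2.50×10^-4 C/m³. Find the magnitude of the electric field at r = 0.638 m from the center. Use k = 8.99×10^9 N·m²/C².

4.21×10^5 N/C

Take a concentric spherical Gaussian surface of radius r = 0.638 m (r > 0.269 m, enclosing the whole shell).
Q_enc = ρ·(4π/3)(b³ − a³) = (2.50e-4)·(4π/3)·((0.269)³ − (0.108)³) = 1.906×10^-5 C.
By Gauss's law, ∮E·dA = E·4πr² = Q_enc/ε₀.
E = k|Q_enc|/r² = (8.99×10^9)(1.906e-5)/(0.638)² = 4.21e5 N/C.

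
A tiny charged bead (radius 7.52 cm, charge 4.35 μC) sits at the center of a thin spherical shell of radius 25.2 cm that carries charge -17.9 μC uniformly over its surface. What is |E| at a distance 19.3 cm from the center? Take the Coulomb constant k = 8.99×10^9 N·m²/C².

E = 1.05×10^6 N/C

Take a concentric spherical Gaussian surface of radius r = 19.3 cm (between the bodies, 7.52 cm < r < 25.2 cm).
Only the inner charge is enclosed; the outer shell contributes nothing inside itself. Q_enc = 4.35 μC = 4.35×10^-6 C.
Since E is radial and uniform over the Gaussian sphere, Φ = E·4πr² = Q_enc/ε₀.
E = k|Q_enc|/r² = (8.99×10^9)(4.35×10^-6)/(0.193)² = 1.05×10^6 N/C.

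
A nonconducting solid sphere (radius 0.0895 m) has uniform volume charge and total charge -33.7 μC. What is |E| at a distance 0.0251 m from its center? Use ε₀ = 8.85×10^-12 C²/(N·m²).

|E| ≈ 1.06e7 N/C

By spherical symmetry E is radial; choose a Gaussian sphere of radius r = 0.0251 m (r < R).
Only the charge within r is enclosed: Q_enc = Q·(r/R)³ = (-33.7 μC)·(0.0251 m/0.0895 m)³ = -7.433×10^-7 C.
Since E is radial and uniform over the Gaussian sphere, Φ = E·4πr² = Q_enc/ε₀.
E = |Q_enc|/(4πε₀r²) = (7.433e-7)/(4π·8.85×10^-12·(0.0251)²) = 1.06×10^7 N/C.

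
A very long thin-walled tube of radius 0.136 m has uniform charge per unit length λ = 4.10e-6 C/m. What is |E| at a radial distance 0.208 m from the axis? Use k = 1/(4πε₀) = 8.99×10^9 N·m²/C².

E ≈ 3.54×10^5 N/C

By cylindrical symmetry E is radial; use a coaxial Gaussian cylinder of radius 0.208 m and length L (r > 0.136 m).
The full line charge is enclosed: λ_enc = 4.10×10^-6 C/m.
By Gauss's law (flux through the curved wall only), E·2πrL = λ_enc L/ε₀.
E = 2k|λ_enc|/r = 2(8.99×10^9)(4.10×10^-6)/(0.208) = 3.54×10^5 N/C.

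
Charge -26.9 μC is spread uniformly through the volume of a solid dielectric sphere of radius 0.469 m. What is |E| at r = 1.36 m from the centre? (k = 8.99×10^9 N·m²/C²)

By spherical symmetry E is radial; choose a Gaussian sphere of radius r = 1.36 m (r > R, so the entire charge is enclosed).
Q_enc = -26.9 μC = -2.69×10^-5 C.
Since E is radial and uniform over the Gaussian sphere, Φ = E·4πr² = Q_enc/ε₀.
E = k|Q_enc|/r² = (8.99×10^9)(2.69e-5)/(1.36)² = 1.31×10^5 N/C.

E = 1.31×10^5 V/m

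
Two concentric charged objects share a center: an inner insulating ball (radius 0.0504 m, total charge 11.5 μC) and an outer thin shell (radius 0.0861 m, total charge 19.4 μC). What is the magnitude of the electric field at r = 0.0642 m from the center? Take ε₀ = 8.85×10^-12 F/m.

By spherical symmetry E is radial; choose a Gaussian sphere of radius r = 0.0642 m (between the bodies, 0.0504 m < r < 0.0861 m).
Only the inner charge is enclosed; the outer shell contributes nothing inside itself. Q_enc = 11.5 μC = 1.15×10^-5 C.
Gauss's law: E·4πr² = Q_enc/ε₀.
E = |Q_enc|/(4πε₀r²) = (1.15×10^-5)/(4π·8.85×10^-12·(0.0642)²) = 2.51×10^7 N/C.

2.51×10^7 V/m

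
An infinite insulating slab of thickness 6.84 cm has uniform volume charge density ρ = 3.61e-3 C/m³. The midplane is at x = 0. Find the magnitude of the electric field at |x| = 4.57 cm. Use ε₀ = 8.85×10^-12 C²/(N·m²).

|E| ≈ 1.40e7 N/C

The point |x| = 4.57 cm lies outside the slab (half-thickness 0.0342 m). A symmetric pillbox spanning the full slab encloses Q_enc = ρ·d·A.
Flux = 2EA ⇒ E = |ρ|d/(2ε₀), independent of distance outside.
E = (3.61×10^-3)(0.0684)/(2·8.85×10^-12) = 1.40×10^7 N/C.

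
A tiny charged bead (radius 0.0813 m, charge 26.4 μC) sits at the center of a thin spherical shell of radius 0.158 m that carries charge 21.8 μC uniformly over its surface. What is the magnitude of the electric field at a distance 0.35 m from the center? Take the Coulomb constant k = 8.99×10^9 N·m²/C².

Use a concentric Gaussian sphere at r = 0.35 m (r > 0.158 m, enclosing both).
Q_enc = (26.4 μC) + (21.8 μC) = 4.82×10^-5 C.
Since E is radial and uniform over the Gaussian sphere, Φ = E·4πr² = Q_enc/ε₀.
E = k|Q_enc|/r² = (8.99×10^9)(4.82×10^-5)/(0.35)² = 3.54×10^6 N/C.

E ≈ 3.54e6 V/m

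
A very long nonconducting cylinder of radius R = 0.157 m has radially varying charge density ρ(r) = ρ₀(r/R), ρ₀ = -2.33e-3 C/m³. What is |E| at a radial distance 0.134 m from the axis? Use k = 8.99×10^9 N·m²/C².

By cylindrical symmetry E is radial; use a coaxial Gaussian cylinder of radius 0.134 m and length L (r < R).
Integrating ρ over the cross-section to radius r: λ_enc = (2πρ₀/R) ∫₀^r r'^2 dr' = 2πρ₀ r^3/(3·R) = -7.479e-5 C/m.
By Gauss's law (flux through the curved wall only), E·2πrL = λ_enc L/ε₀.
E = 2k|λ_enc|/r = 2(8.99×10^9)(7.479×10^-5)/(0.134) = 1.00×10^7 N/C.

1.00e7 V/m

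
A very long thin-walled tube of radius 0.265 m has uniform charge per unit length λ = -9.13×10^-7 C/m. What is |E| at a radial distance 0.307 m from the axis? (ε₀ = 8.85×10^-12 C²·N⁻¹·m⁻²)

E ≈ 5.35×10^4 N/C

By cylindrical symmetry E is radial; use a coaxial Gaussian cylinder of radius 0.307 m and length L (r > 0.265 m).
The full line charge is enclosed: λ_enc = -9.13×10^-7 C/m.
Applying ∮E·dA = Q_enc/ε₀ with the end caps contributing no flux:
E = |λ_enc|/(2πε₀r) = (9.13e-7)/(2π·8.85×10^-12·0.307) = 5.35×10^4 N/C.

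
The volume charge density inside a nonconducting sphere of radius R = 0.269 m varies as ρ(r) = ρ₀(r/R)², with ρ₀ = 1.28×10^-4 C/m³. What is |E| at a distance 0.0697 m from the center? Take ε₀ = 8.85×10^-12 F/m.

|E| ≈ 1.35×10^4 N/C

Symmetry ⇒ E = E(r) r̂. Gaussian sphere of radius r = 0.0697 m (r < R).
Integrate the density: Q_enc = 4π ∫₀^r ρ₀(r'/R)^2 r'² dr' = 4πρ₀ r^5/(5·R²) = 7.313×10^-9 C.
Since E is radial and uniform over the Gaussian sphere, Φ = E·4πr² = Q_enc/ε₀.
E = |Q_enc|/(4πε₀r²) = (7.313×10^-9)/(4π·8.85×10^-12·(0.0697)²) = 1.35×10^4 N/C.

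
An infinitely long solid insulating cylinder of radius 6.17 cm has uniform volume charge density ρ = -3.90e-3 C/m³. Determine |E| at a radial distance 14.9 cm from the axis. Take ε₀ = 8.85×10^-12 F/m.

5.63×10^6 N/C

Choose a coaxial cylinder of radius r = 14.9 cm (arbitrary length L) as the Gaussian surface (r > 6.17 cm, full cross-section enclosed).
λ_enc = ρ·πR² = (-3.90×10^-3)π(0.0617)² = -4.664×10^-5 C/m.
Gauss's law: E·2πrL = λ_enc L/ε₀.
E = |λ_enc|/(2πε₀r) = (4.664×10^-5)/(2π·8.85×10^-12·0.149) = 5.63×10^6 N/C.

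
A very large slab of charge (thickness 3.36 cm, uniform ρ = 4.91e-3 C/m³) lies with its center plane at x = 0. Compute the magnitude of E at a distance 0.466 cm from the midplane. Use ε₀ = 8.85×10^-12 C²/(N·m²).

By symmetry E is perpendicular to the slab. A Gaussian pillbox from −0.466 cm to +0.466 cm (face area A) lies entirely within the slab.
Q_enc = ρ·(2x)·A and flux = 2EA, so 2EA = 2ρxA/ε₀ ⇒ E = |ρ|x/ε₀.
E = (4.91×10^-3)(0.00466)/(8.85×10^-12) = 2.59×10^6 N/C.

|E| = 2.59×10^6 N/C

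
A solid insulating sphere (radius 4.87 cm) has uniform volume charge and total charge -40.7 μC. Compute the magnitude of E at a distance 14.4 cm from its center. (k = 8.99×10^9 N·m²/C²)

E ≈ 1.76×10^7 N/C

By spherical symmetry E is radial; choose a Gaussian sphere of radius r = 14.4 cm (r > R, so the entire charge is enclosed).
Q_enc = -40.7 μC = -4.07×10^-5 C.
By Gauss's law, ∮E·dA = E·4πr² = Q_enc/ε₀.
E = k|Q_enc|/r² = (8.99×10^9)(4.07e-5)/(0.144)² = 1.76×10^7 N/C.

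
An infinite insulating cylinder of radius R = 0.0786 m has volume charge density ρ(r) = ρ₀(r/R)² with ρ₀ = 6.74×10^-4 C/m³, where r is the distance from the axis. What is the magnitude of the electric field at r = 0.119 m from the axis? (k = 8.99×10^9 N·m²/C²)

Choose a coaxial cylinder of radius r = 0.119 m (arbitrary length L) as the Gaussian surface (r > R, full charge per length enclosed).
λ_enc = 2π ∫₀^R ρ₀(r'/R)^2 r' dr' = 2πρ₀R²/4 = 6.541×10^-6 C/m.
Applying ∮E·dA = Q_enc/ε₀ with the end caps contributing no flux:
E = 2k|λ_enc|/r = 2(8.99×10^9)(6.541e-6)/(0.119) = 9.88e5 N/C.

|E| ≈ 9.88e5 N/C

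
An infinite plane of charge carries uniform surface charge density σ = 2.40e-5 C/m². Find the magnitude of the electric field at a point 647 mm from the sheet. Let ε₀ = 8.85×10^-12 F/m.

E ≈ 1.36×10^6 N/C

The symmetry is planar: E is normal to the sheet and the same magnitude on both sides. Take a pillbox straddling the sheet with end-cap area A.
Flux Φ = 2EA and Q_enc = σA, so 2EA = σA/ε₀ ⇒ E = |σ|/(2ε₀), independent of distance.
E = |σ|/(2ε₀) = (2.40×10^-5)/(2·8.85×10^-12) = 1.36×10^6 N/C.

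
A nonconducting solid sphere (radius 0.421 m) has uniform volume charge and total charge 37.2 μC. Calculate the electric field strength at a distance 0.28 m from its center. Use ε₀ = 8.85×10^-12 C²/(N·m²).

Take a concentric spherical Gaussian surface of radius r = 0.28 m (r < R).
Only the charge within r is enclosed: Q_enc = Q·(r/R)³ = (37.2 μC)·(0.28 m/0.421 m)³ = 1.094×10^-5 C.
Gauss's law: E·4πr² = Q_enc/ε₀.
E = |Q_enc|/(4πε₀r²) = (1.094e-5)/(4π·8.85×10^-12·(0.28)²) = 1.26e6 N/C.

E ≈ 1.26×10^6 V/m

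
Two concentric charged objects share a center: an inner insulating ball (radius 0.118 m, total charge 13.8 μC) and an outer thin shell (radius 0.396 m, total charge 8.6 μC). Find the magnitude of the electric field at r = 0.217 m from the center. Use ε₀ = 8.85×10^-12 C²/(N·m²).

|E| = 2.64×10^6 V/m

Take a concentric spherical Gaussian surface of radius r = 0.217 m (between the bodies, 0.118 m < r < 0.396 m).
Only the inner charge is enclosed; the outer shell contributes nothing inside itself. Q_enc = 13.8 μC = 1.38×10^-5 C.
Gauss's law: E·4πr² = Q_enc/ε₀.
E = |Q_enc|/(4πε₀r²) = (1.38×10^-5)/(4π·8.85×10^-12·(0.217)²) = 2.64×10^6 N/C.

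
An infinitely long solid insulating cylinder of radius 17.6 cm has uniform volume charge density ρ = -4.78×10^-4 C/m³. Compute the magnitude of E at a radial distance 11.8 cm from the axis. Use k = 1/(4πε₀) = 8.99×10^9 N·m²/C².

E ≈ 3.19e6 N/C

Choose a coaxial cylinder of radius r = 11.8 cm (arbitrary length L) as the Gaussian surface (r < R).
Enclosed charge per unit length: λ_enc = ρ·πr² = (-4.78×10^-4)π(0.118)² = -2.091e-5 C/m.
Since E is radial and uniform over the curved surface, Φ = E·2πrL = Q_enc/ε₀ = λ_enc L/ε₀.
E = 2k|λ_enc|/r = 2(8.99×10^9)(2.091×10^-5)/(0.118) = 3.19×10^6 N/C.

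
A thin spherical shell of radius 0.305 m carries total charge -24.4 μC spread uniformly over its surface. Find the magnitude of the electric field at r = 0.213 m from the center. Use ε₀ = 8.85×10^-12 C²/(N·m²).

|E| = 0 V/m

Take a concentric spherical Gaussian surface of radius r = 0.213 m (inside the shell, r < 0.305 m).
No charge lies within this surface, so Q_enc = 0 and Gauss's law gives E·4πr² = 0 ⇒ E = 0.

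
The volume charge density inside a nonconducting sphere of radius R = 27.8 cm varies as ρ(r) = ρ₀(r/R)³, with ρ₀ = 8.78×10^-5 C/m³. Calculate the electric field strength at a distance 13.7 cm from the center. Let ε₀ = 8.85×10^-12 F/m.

|E| ≈ 2.71×10^4 V/m

By spherical symmetry E is radial; choose a Gaussian sphere of radius r = 13.7 cm (r < R).
Integrate the density: Q_enc = 4π ∫₀^r ρ₀(r'/R)^3 r'² dr' = 4πρ₀ r^6/(6·R³) = 5.659×10^-8 C.
Since E is radial and uniform over the Gaussian sphere, Φ = E·4πr² = Q_enc/ε₀.
E = |Q_enc|/(4πε₀r²) = (5.659e-8)/(4π·8.85×10^-12·(0.137)²) = 2.71×10^4 N/C.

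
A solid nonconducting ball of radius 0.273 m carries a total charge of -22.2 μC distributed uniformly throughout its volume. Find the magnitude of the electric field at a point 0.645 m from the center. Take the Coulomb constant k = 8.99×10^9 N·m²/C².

|E| ≈ 4.80e5 V/m

Symmetry ⇒ E = E(r) r̂. Gaussian sphere of radius r = 0.645 m (r > R, so the entire charge is enclosed).
Q_enc = -22.2 μC = -2.22×10^-5 C.
Gauss's law: E·4πr² = Q_enc/ε₀.
E = k|Q_enc|/r² = (8.99×10^9)(2.22×10^-5)/(0.645)² = 4.80×10^5 N/C.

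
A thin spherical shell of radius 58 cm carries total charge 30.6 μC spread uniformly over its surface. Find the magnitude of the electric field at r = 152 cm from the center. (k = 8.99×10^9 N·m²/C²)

|E| = 1.19×10^5 N/C

By spherical symmetry E is radial; choose a Gaussian sphere of radius r = 152 cm (r > 58 cm).
The entire shell is enclosed: Q_enc = 3.06×10^-5 C.
Applying ∮E·dA = Q_enc/ε₀ with Φ = E(4πr²):
E = k|Q_enc|/r² = (8.99×10^9)(3.06e-5)/(1.52)² = 1.19×10^5 N/C.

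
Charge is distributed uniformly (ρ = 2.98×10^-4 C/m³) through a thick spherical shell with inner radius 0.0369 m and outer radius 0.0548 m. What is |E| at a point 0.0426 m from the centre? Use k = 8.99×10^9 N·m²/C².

1.67e5 N/C

Symmetry ⇒ E = E(r) r̂. Gaussian sphere of radius r = 0.0426 m (within the shell material, 0.0369 m < r < 0.0548 m).
Only the shell between 0.0369 m and r is enclosed: Q_enc = ρ·(4π/3)(r³ − a³) = (2.98e-4)·(4π/3)·((0.0426)³ − (0.0369)³) = 3.378×10^-8 C.
By Gauss's law, ∮E·dA = E·4πr² = Q_enc/ε₀.
E = k|Q_enc|/r² = (8.99×10^9)(3.378e-8)/(0.0426)² = 1.67×10^5 N/C.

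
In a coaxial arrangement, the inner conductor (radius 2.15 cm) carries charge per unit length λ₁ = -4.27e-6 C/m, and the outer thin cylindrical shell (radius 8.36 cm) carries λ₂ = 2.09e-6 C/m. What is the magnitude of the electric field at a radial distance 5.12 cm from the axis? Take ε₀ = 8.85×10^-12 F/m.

Choose a coaxial cylinder of radius r = 5.12 cm (arbitrary length L) as the Gaussian surface (between the conductors, 2.15 cm < r < 8.36 cm).
The shell at 8.36 cm lies outside the Gaussian surface, so λ_enc = λ₁ = -4.27e-6 C/m.
By Gauss's law (flux through the curved wall only), E·2πrL = λ_enc L/ε₀.
E = |λ_enc|/(2πε₀r) = (4.27×10^-6)/(2π·8.85×10^-12·0.0512) = 1.50×10^6 N/C.

E ≈ 1.50e6 V/m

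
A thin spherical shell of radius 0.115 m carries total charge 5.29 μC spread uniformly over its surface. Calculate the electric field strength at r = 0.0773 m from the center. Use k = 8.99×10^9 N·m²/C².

E = 0 (no enclosed charge)

Symmetry ⇒ E = E(r) r̂. Gaussian sphere of radius r = 0.0773 m (inside the shell, r < 0.115 m).
No charge lies within this surface, so Q_enc = 0 and Gauss's law gives E·4πr² = 0 ⇒ E = 0.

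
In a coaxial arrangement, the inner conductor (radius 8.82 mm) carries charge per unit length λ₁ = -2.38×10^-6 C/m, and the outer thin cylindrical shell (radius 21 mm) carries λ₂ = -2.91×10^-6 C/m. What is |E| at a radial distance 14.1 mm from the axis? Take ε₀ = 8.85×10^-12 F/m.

By cylindrical symmetry E is radial; use a coaxial Gaussian cylinder of radius 14.1 mm and length L (between the conductors, 8.82 mm < r < 21 mm).
Only the inner wire is enclosed; the outer shell contributes nothing inside itself. λ_enc = λ₁ = -2.38e-6 C/m.
By Gauss's law (flux through the curved wall only), E·2πrL = λ_enc L/ε₀.
E = |λ_enc|/(2πε₀r) = (2.38×10^-6)/(2π·8.85×10^-12·0.0141) = 3.04×10^6 N/C.

|E| = 3.04×10^6 N/C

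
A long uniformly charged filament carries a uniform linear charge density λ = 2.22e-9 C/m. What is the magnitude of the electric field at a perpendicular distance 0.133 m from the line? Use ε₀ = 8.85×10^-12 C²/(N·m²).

Take a coaxial cylindrical Gaussian surface of radius r = 0.133 m and length L.
Q_enc = λL, so λ_enc = 2.22×10^-9 C/m.
Gauss's law: E·2πrL = λ_enc L/ε₀.
E = |λ_enc|/(2πε₀r) = (2.22×10^-9)/(2π·8.85×10^-12·0.133) = 300 N/C.

|E| ≈ 300 N/C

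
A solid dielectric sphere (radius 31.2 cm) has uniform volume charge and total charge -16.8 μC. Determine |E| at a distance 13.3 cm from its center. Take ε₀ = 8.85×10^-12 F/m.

|E| = 6.62e5 N/C

Symmetry ⇒ E = E(r) r̂. Gaussian sphere of radius r = 13.3 cm (r < R).
For a uniform sphere the enclosed fraction is (r/R)³, so Q_enc = (-16.8 μC)(0.133/0.312)³ = -1.301×10^-6 C.
Gauss's law: E·4πr² = Q_enc/ε₀.
E = |Q_enc|/(4πε₀r²) = (1.301×10^-6)/(4π·8.85×10^-12·(0.133)²) = 6.62e5 N/C.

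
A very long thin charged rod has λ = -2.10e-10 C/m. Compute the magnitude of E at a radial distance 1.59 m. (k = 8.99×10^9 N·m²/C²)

E ≈ 2.37 N/C

Choose a coaxial cylinder of radius r = 1.59 m (arbitrary length L) as the Gaussian surface.
Q_enc = λL, so λ_enc = -2.10×10^-10 C/m.
Applying ∮E·dA = Q_enc/ε₀ with the end caps contributing no flux:
E = 2k|λ_enc|/r = 2(8.99×10^9)(2.10e-10)/(1.59) = 2.37 N/C.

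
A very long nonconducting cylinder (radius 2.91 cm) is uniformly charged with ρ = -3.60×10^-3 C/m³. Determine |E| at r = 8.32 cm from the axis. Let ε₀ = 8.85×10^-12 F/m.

Take a coaxial cylindrical Gaussian surface of radius r = 8.32 cm and length L (r > 2.91 cm, full cross-section enclosed).
λ_enc = ρ·πR² = (-3.60e-3)π(0.0291)² = -9.577×10^-6 C/m.
Since E is radial and uniform over the curved surface, Φ = E·2πrL = Q_enc/ε₀ = λ_enc L/ε₀.
E = |λ_enc|/(2πε₀r) = (9.577e-6)/(2π·8.85×10^-12·0.0832) = 2.07×10^6 N/C.

2.07×10^6 V/m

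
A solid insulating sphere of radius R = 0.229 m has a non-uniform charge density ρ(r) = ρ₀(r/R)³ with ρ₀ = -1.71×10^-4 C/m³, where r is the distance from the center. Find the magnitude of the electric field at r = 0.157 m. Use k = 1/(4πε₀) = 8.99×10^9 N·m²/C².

By spherical symmetry E is radial; choose a Gaussian sphere of radius r = 0.157 m (r < R).
Integrate the density: Q_enc = 4π ∫₀^r ρ₀(r'/R)^3 r'² dr' = 4πρ₀ r^6/(6·R³) = -4.466×10^-7 C.
Since E is radial and uniform over the Gaussian sphere, Φ = E·4πr² = Q_enc/ε₀.
E = k|Q_enc|/r² = (8.99×10^9)(4.466×10^-7)/(0.157)² = 1.63×10^5 N/C.

E ≈ 1.63×10^5 V/m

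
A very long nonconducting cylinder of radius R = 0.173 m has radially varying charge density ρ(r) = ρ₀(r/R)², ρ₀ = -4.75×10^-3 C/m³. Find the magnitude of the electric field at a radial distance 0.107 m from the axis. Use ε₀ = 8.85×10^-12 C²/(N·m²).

|E| = 5.49e6 N/C

Choose a coaxial cylinder of radius r = 0.107 m (arbitrary length L) as the Gaussian surface (r < R).
Integrating ρ over the cross-section to radius r: λ_enc = (2πρ₀/R²) ∫₀^r r'^3 dr' = 2πρ₀ r^4/(4·R²) = -3.268×10^-5 C/m.
By Gauss's law (flux through the curved wall only), E·2πrL = λ_enc L/ε₀.
E = |λ_enc|/(2πε₀r) = (3.268×10^-5)/(2π·8.85×10^-12·0.107) = 5.49×10^6 N/C.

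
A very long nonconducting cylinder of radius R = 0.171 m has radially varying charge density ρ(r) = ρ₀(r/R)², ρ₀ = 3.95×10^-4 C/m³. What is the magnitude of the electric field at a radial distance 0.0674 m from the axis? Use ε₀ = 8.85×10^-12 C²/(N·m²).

By cylindrical symmetry E is radial; use a coaxial Gaussian cylinder of radius 0.0674 m and length L (r < R).
Integrating ρ over the cross-section to radius r: λ_enc = (2πρ₀/R²) ∫₀^r r'^3 dr' = 2πρ₀ r^4/(4·R²) = 4.379e-7 C/m.
Gauss's law: E·2πrL = λ_enc L/ε₀.
E = |λ_enc|/(2πε₀r) = (4.379×10^-7)/(2π·8.85×10^-12·0.0674) = 1.17×10^5 N/C.

|E| ≈ 1.17e5 N/C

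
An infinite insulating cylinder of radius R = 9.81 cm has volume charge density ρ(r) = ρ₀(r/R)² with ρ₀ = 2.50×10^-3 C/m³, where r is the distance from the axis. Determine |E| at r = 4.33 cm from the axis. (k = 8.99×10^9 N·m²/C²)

Coaxial Gaussian cylinder, radius r = 4.33 cm, length L (r < R).
Integrating ρ over the cross-section to radius r: λ_enc = (2πρ₀/R²) ∫₀^r r'^3 dr' = 2πρ₀ r^4/(4·R²) = 1.434×10^-6 C/m.
Applying ∮E·dA = Q_enc/ε₀ with the end caps contributing no flux:
E = 2k|λ_enc|/r = 2(8.99×10^9)(1.434×10^-6)/(0.0433) = 5.96×10^5 N/C.

5.96×10^5 V/m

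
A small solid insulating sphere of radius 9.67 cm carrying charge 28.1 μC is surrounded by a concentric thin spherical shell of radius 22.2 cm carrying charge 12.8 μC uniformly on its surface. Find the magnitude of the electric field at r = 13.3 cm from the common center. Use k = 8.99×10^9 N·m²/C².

Take a concentric spherical Gaussian surface of radius r = 13.3 cm (between the bodies, 9.67 cm < r < 22.2 cm).
Only the inner charge is enclosed; the outer shell contributes nothing inside itself. Q_enc = 28.1 μC = 2.81×10^-5 C.
By Gauss's law, ∮E·dA = E·4πr² = Q_enc/ε₀.
E = k|Q_enc|/r² = (8.99×10^9)(2.81×10^-5)/(0.133)² = 1.43×10^7 N/C.

E = 1.43×10^7 N/C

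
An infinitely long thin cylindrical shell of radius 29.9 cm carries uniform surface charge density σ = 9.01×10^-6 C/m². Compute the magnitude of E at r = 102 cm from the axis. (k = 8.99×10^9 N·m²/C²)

Coaxial Gaussian cylinder, radius r = 102 cm, length L (r > 29.9 cm).
The whole shell is enclosed: λ_enc = σ·2πR = (9.01×10^-6)·2π·(0.299) = 1.693e-5 C/m.
Since E is radial and uniform over the curved surface, Φ = E·2πrL = Q_enc/ε₀ = λ_enc L/ε₀.
E = 2k|λ_enc|/r = 2(8.99×10^9)(1.693×10^-5)/(1.02) = 2.98×10^5 N/C.

E ≈ 2.98×10^5 V/m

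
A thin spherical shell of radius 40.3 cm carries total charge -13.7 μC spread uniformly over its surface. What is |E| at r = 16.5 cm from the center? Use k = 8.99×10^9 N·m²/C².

E = 0 (no enclosed charge)

Use a concentric Gaussian sphere at r = 16.5 cm (inside the shell, r < 40.3 cm).
No charge lies within this surface, so Q_enc = 0 and Gauss's law gives E·4πr² = 0 ⇒ E = 0.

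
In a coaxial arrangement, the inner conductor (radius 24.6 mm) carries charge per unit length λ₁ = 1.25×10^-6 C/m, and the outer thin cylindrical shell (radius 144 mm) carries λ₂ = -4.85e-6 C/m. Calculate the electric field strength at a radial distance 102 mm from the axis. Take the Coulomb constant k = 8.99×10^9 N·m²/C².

By cylindrical symmetry E is radial; use a coaxial Gaussian cylinder of radius 102 mm and length L (between the conductors, 24.6 mm < r < 144 mm).
The shell at 144 mm lies outside the Gaussian surface, so λ_enc = λ₁ = 1.25e-6 C/m.
By Gauss's law (flux through the curved wall only), E·2πrL = λ_enc L/ε₀.
E = 2k|λ_enc|/r = 2(8.99×10^9)(1.25e-6)/(0.102) = 2.20×10^5 N/C.

|E| = 2.20e5 N/C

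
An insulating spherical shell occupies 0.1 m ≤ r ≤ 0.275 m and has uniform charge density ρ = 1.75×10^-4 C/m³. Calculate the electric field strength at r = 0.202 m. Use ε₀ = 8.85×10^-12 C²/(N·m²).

Take a concentric spherical Gaussian surface of radius r = 0.202 m (within the shell material, 0.1 m < r < 0.275 m).
Only the shell between 0.1 m and r is enclosed: Q_enc = ρ·(4π/3)(r³ − a³) = (1.75×10^-4)·(4π/3)·((0.202)³ − (0.1)³) = 5.309×10^-6 C.
Gauss's law: E·4πr² = Q_enc/ε₀.
E = |Q_enc|/(4πε₀r²) = (5.309×10^-6)/(4π·8.85×10^-12·(0.202)²) = 1.17e6 N/C.

|E| = 1.17×10^6 V/m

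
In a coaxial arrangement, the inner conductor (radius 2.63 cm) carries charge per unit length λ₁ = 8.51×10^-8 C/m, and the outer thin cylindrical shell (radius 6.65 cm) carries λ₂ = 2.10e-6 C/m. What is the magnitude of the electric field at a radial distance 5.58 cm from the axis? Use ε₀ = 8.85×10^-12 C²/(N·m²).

E ≈ 2.74×10^4 N/C

By cylindrical symmetry E is radial; use a coaxial Gaussian cylinder of radius 5.58 cm and length L (between the conductors, 2.63 cm < r < 6.65 cm).
Only the inner wire is enclosed; the outer shell contributes nothing inside itself. λ_enc = λ₁ = 8.51×10^-8 C/m.
By Gauss's law (flux through the curved wall only), E·2πrL = λ_enc L/ε₀.
E = |λ_enc|/(2πε₀r) = (8.51×10^-8)/(2π·8.85×10^-12·0.0558) = 2.74×10^4 N/C.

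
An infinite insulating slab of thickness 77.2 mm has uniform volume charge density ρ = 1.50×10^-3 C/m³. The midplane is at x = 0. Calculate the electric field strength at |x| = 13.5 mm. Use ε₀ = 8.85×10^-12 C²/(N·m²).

By symmetry E is perpendicular to the slab. A Gaussian pillbox from −13.5 mm to +13.5 mm (face area A) lies entirely within the slab.
Q_enc = ρ·(2x)·A and flux = 2EA, so 2EA = 2ρxA/ε₀ ⇒ E = |ρ|x/ε₀.
E = (1.50×10^-3)(0.0135)/(8.85×10^-12) = 2.29×10^6 N/C.

E = 2.29e6 N/C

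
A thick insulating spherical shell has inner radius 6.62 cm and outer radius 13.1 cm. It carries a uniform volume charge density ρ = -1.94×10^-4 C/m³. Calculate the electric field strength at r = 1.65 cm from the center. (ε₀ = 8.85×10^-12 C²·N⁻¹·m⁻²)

E = 0 (no enclosed charge)

Symmetry ⇒ E = E(r) r̂. Gaussian sphere of radius r = 1.65 cm (r < 6.62 cm, inside the empty cavity).
No charge is enclosed, so by Gauss's law E·4πr² = 0 ⇒ E = 0.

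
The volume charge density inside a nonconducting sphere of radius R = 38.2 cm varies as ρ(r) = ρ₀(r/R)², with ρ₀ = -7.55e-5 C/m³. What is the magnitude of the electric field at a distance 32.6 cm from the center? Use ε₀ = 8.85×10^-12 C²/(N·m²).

By spherical symmetry E is radial; choose a Gaussian sphere of radius r = 32.6 cm (r < R).
Q_enc = ∫₀^r ρ(r')·4πr'² dr' = (4πρ₀/R²) ∫₀^r r'^4 dr' = 4πρ₀ r^5/(5·R²) = -4.788×10^-6 C.
Since E is radial and uniform over the Gaussian sphere, Φ = E·4πr² = Q_enc/ε₀.
E = |Q_enc|/(4πε₀r²) = (4.788×10^-6)/(4π·8.85×10^-12·(0.326)²) = 4.05×10^5 N/C.

|E| ≈ 4.05×10^5 N/C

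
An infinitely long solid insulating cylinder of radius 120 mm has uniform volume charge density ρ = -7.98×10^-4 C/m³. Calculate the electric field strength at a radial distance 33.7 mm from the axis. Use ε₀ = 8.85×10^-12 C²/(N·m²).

By cylindrical symmetry E is radial; use a coaxial Gaussian cylinder of radius 33.7 mm and length L (r < R).
Charge inside radius r per length L is ρ·πr²·L, so λ_enc = ρπr² = -2.847e-6 C/m.
Since E is radial and uniform over the curved surface, Φ = E·2πrL = Q_enc/ε₀ = λ_enc L/ε₀.
E = |λ_enc|/(2πε₀r) = (2.847e-6)/(2π·8.85×10^-12·0.0337) = 1.52×10^6 N/C.

1.52×10^6 N/C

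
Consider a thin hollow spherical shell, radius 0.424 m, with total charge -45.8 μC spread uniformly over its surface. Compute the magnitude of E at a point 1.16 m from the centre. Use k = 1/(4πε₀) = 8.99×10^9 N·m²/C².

|E| = 3.06×10^5 N/C

Take a concentric spherical Gaussian surface of radius r = 1.16 m (r > 0.424 m).
The entire shell is enclosed: Q_enc = -4.58×10^-5 C.
Gauss's law: E·4πr² = Q_enc/ε₀.
E = k|Q_enc|/r² = (8.99×10^9)(4.58e-5)/(1.16)² = 3.06×10^5 N/C.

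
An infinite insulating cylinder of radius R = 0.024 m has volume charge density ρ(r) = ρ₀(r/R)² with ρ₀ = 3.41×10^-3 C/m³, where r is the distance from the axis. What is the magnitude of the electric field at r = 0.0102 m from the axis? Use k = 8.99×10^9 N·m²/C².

E = 1.77e5 N/C

Coaxial Gaussian cylinder, radius r = 0.0102 m, length L (r < R).
Integrating ρ over the cross-section to radius r: λ_enc = (2πρ₀/R²) ∫₀^r r'^3 dr' = 2πρ₀ r^4/(4·R²) = 1.007×10^-7 C/m.
Gauss's law: E·2πrL = λ_enc L/ε₀.
E = 2k|λ_enc|/r = 2(8.99×10^9)(1.007×10^-7)/(0.0102) = 1.77e5 N/C.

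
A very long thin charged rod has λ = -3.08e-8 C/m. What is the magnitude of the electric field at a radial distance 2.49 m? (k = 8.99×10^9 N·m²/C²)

|E| = 222 N/C

By cylindrical symmetry E is radial; use a coaxial Gaussian cylinder of radius 2.49 m and length L.
Q_enc = λL, so λ_enc = -3.08e-8 C/m.
Gauss's law: E·2πrL = λ_enc L/ε₀.
E = 2k|λ_enc|/r = 2(8.99×10^9)(3.08e-8)/(2.49) = 222 N/C.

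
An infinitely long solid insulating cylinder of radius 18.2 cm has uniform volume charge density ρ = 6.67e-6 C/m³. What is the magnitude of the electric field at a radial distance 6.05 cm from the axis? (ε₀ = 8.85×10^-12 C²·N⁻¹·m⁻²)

|E| ≈ 2.28×10^4 N/C

Take a coaxial cylindrical Gaussian surface of radius r = 6.05 cm and length L (r < R).
Charge inside radius r per length L is ρ·πr²·L, so λ_enc = ρπr² = 7.67×10^-8 C/m.
Gauss's law: E·2πrL = λ_enc L/ε₀.
E = |λ_enc|/(2πε₀r) = (7.67×10^-8)/(2π·8.85×10^-12·0.0605) = 2.28×10^4 N/C.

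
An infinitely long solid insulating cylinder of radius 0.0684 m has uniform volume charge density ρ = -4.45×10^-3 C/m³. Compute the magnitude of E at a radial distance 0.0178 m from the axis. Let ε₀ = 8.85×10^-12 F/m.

Take a coaxial cylindrical Gaussian surface of radius r = 0.0178 m and length L (r < R).
Charge inside radius r per length L is ρ·πr²·L, so λ_enc = ρπr² = -4.429×10^-6 C/m.
By Gauss's law (flux through the curved wall only), E·2πrL = λ_enc L/ε₀.
E = |λ_enc|/(2πε₀r) = (4.429×10^-6)/(2π·8.85×10^-12·0.0178) = 4.48e6 N/C.

|E| = 4.48×10^6 N/C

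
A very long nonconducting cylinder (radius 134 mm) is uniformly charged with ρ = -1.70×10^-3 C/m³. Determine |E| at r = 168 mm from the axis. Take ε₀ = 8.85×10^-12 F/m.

|E| = 1.03e7 N/C

Take a coaxial cylindrical Gaussian surface of radius r = 168 mm and length L (r > 134 mm, full cross-section enclosed).
λ_enc = ρ·πR² = (-1.70e-3)π(0.134)² = -9.59×10^-5 C/m.
Applying ∮E·dA = Q_enc/ε₀ with the end caps contributing no flux:
E = |λ_enc|/(2πε₀r) = (9.59×10^-5)/(2π·8.85×10^-12·0.168) = 1.03×10^7 N/C.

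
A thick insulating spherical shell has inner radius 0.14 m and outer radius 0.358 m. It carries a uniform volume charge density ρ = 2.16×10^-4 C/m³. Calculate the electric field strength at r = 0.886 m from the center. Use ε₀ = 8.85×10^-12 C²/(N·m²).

By spherical symmetry E is radial; choose a Gaussian sphere of radius r = 0.886 m (r > 0.358 m, enclosing the whole shell).
Q_enc = ρ·(4π/3)(b³ − a³) = (2.16×10^-4)·(4π/3)·((0.358)³ − (0.14)³) = 3.903×10^-5 C.
Since E is radial and uniform over the Gaussian sphere, Φ = E·4πr² = Q_enc/ε₀.
E = |Q_enc|/(4πε₀r²) = (3.903×10^-5)/(4π·8.85×10^-12·(0.886)²) = 4.47×10^5 N/C.

E = 4.47×10^5 N/C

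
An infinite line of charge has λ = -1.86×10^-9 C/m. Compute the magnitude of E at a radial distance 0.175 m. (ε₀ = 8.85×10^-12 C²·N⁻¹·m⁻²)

E ≈ 191 N/C

Take a coaxial cylindrical Gaussian surface of radius r = 0.175 m and length L.
Q_enc = λL, so λ_enc = -1.86×10^-9 C/m.
By Gauss's law (flux through the curved wall only), E·2πrL = λ_enc L/ε₀.
E = |λ_enc|/(2πε₀r) = (1.86e-9)/(2π·8.85×10^-12·0.175) = 191 N/C.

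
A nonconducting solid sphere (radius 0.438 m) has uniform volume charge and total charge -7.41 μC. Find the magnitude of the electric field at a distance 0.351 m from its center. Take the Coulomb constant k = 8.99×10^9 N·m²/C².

Take a concentric spherical Gaussian surface of radius r = 0.351 m (r < R).
For a uniform sphere the enclosed fraction is (r/R)³, so Q_enc = (-7.41 μC)(0.351/0.438)³ = -3.813×10^-6 C.
Gauss's law: E·4πr² = Q_enc/ε₀.
E = k|Q_enc|/r² = (8.99×10^9)(3.813×10^-6)/(0.351)² = 2.78×10^5 N/C.

E = 2.78e5 N/C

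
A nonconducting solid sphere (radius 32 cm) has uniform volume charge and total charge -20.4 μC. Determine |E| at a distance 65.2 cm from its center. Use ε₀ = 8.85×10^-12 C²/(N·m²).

Symmetry ⇒ E = E(r) r̂. Gaussian sphere of radius r = 65.2 cm (r > R, so the entire charge is enclosed).
Q_enc = -20.4 μC = -2.04e-5 C.
By Gauss's law, ∮E·dA = E·4πr² = Q_enc/ε₀.
E = |Q_enc|/(4πε₀r²) = (2.04×10^-5)/(4π·8.85×10^-12·(0.652)²) = 4.32e5 N/C.

|E| ≈ 4.32×10^5 N/C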